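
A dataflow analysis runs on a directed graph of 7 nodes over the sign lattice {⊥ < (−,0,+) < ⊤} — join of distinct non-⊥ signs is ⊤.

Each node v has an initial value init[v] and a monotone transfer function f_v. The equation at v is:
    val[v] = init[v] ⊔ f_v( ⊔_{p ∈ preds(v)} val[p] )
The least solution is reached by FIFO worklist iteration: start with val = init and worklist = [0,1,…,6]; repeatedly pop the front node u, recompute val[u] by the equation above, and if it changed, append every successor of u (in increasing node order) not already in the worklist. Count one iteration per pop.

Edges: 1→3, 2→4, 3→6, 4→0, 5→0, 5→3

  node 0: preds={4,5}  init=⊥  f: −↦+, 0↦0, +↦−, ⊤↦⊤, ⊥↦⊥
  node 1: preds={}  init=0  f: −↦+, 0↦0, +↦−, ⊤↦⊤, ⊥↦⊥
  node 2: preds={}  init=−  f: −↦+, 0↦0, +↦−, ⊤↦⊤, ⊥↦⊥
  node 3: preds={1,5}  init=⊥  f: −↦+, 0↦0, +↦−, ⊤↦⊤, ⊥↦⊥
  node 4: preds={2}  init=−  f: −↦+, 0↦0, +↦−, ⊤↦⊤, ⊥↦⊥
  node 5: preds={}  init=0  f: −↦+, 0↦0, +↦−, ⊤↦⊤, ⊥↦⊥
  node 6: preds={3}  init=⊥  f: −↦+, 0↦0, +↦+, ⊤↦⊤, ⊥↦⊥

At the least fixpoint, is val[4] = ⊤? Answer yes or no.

Worklist (8 pops):
  #1 pop 0: in=⊤ → ⊤ (was ⊥); enqueue []
  #2 pop 1: in=⊥ → 0 (no change)
  #3 pop 2: in=⊥ → − (no change)
  #4 pop 3: in=0 → 0 (was ⊥); enqueue []
  #5 pop 4: in=− → ⊤ (was −); enqueue [0]
  #6 pop 5: in=⊥ → 0 (no change)
  #7 pop 6: in=0 → 0 (was ⊥); enqueue []
  #8 pop 0: in=⊤ → ⊤ (no change)

Fixpoint:
  val[0] = ⊤
  val[1] = 0
  val[2] = −
  val[3] = 0
  val[4] = ⊤
  val[5] = 0
  val[6] = 0

yes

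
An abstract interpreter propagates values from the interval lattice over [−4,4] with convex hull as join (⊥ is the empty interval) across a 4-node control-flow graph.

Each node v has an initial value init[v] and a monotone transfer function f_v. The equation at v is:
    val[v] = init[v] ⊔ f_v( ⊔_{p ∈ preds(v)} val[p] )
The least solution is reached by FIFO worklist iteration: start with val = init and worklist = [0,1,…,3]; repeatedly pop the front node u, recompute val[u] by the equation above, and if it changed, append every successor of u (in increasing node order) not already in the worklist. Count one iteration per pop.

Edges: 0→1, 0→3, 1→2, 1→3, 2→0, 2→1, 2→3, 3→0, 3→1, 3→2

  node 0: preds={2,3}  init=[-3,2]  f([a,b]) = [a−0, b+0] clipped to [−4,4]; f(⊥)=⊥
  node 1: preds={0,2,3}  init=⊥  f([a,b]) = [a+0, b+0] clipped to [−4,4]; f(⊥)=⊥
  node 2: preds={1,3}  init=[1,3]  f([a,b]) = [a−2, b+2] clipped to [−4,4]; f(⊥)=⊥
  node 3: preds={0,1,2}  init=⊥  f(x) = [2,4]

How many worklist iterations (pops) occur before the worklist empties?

8

Worklist (8 pops):
  #1 pop 0: in=[1,3] → [-3,3] (was [-3,2]); enqueue []
  #2 pop 1: in=[-3,3] → [-3,3] (was ⊥); enqueue []
  #3 pop 2: in=[-3,3] → [-4,4] (was [1,3]); enqueue [0,1]
  #4 pop 3: in=[-4,4] → [2,4] (was ⊥); enqueue [2]
  #5 pop 0: in=[-4,4] → [-4,4] (was [-3,3]); enqueue [3]
  #6 pop 1: in=[-4,4] → [-4,4] (was [-3,3]); enqueue []
  #7 pop 2: in=[-4,4] → [-4,4] (no change)
  #8 pop 3: in=[-4,4] → [2,4] (no change)

Fixpoint:
  val[0] = [-4,4]
  val[1] = [-4,4]
  val[2] = [-4,4]
  val[3] = [2,4]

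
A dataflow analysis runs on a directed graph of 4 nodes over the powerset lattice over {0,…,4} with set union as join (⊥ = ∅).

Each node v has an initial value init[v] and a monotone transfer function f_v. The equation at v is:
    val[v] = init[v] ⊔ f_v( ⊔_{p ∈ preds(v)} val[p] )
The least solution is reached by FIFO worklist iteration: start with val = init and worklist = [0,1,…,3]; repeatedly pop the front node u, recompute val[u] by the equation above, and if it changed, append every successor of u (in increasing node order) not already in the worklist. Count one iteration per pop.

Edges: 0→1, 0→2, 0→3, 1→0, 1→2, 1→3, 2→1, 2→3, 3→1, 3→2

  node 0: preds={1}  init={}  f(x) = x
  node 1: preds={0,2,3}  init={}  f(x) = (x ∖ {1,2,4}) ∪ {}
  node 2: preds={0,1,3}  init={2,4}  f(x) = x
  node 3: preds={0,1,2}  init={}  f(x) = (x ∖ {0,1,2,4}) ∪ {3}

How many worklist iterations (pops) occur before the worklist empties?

10

Trace (10 dequeues):
  [1] u=0 | in {} | out {} | ==
  [2] u=1 | in {2,4} | out {} | ==
  [3] u=2 | in {} | out {2,4} | ==
  [4] u=3 | in {2,4} | out {3} | prev {} | push {1,2}
  [5] u=1 | in {2,3,4} | out {3} | prev {} | push {0,3}
  [6] u=2 | in {3} | out {2,3,4} | prev {2,4} | push {1}
  [7] u=0 | in {3} | out {3} | prev {} | push {2}
  [8] u=3 | in {2,3,4} | out {3} | ==
  [9] u=1 | in {2,3,4} | out {3} | ==
  [10] u=2 | in {3} | out {2,3,4} | ==

Converged values:
  [0] {3}
  [1] {3}
  [2] {2,3,4}
  [3] {3}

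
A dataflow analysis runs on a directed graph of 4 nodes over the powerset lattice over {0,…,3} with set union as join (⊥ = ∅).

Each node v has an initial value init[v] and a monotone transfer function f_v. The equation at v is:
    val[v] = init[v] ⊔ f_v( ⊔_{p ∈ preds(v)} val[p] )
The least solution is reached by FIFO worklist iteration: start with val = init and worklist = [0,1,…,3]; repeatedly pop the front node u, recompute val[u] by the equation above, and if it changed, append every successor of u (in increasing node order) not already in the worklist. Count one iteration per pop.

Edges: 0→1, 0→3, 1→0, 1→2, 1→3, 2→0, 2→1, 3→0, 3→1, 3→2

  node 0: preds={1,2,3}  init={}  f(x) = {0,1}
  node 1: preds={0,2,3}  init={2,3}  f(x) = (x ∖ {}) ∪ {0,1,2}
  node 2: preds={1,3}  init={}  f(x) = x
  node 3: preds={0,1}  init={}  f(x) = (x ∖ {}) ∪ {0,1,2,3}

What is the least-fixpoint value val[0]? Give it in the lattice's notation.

{0,1}

Worklist (7 pops):
  #1 pop 0: in={2,3} → {0,1} (was {}); enqueue []
  #2 pop 1: in={0,1} → {0,1,2,3} (was {2,3}); enqueue [0]
  #3 pop 2: in={0,1,2,3} → {0,1,2,3} (was {}); enqueue [1]
  #4 pop 3: in={0,1,2,3} → {0,1,2,3} (was {}); enqueue [2]
  #5 pop 0: in={0,1,2,3} → {0,1} (no change)
  #6 pop 1: in={0,1,2,3} → {0,1,2,3} (no change)
  #7 pop 2: in={0,1,2,3} → {0,1,2,3} (no change)

Fixpoint:
  val[0] = {0,1}
  val[1] = {0,1,2,3}
  val[2] = {0,1,2,3}
  val[3] = {0,1,2,3}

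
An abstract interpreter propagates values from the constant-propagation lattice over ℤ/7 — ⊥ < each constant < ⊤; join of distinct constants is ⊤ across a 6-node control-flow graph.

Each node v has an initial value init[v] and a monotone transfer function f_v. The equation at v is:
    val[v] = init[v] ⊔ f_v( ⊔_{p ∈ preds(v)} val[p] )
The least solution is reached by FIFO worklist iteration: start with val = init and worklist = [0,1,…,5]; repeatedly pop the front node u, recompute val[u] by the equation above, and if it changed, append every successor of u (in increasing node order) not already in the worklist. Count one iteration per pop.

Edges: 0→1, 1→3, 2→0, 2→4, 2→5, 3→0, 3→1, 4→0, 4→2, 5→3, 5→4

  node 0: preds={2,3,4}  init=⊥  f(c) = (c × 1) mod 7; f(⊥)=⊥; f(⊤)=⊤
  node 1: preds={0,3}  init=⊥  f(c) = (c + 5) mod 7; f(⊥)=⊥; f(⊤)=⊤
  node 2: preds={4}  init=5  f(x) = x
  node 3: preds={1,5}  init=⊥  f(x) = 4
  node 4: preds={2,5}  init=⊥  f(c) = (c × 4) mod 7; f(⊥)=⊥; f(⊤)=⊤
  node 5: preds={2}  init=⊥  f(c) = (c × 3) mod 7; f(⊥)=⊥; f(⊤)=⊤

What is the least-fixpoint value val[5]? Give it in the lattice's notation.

Iteration log — 16 steps:
  step 1. node 0  ⊔preds=5  new=5  old=⊥  +wl: 
  step 2. node 1  ⊔preds=5  new=3  old=⊥  +wl: 
  step 3. node 2  ⊔preds=⊥  new=5  stable
  step 4. node 3  ⊔preds=3  new=4  old=⊥  +wl: 0,1
  step 5. node 4  ⊔preds=5  new=6  old=⊥  +wl: 2
  step 6. node 5  ⊔preds=5  new=1  old=⊥  +wl: 3,4
  step 7. node 0  ⊔preds=⊤  new=⊤  old=5  +wl: 
  step 8. node 1  ⊔preds=⊤  new=⊤  old=3  +wl: 
  step 9. node 2  ⊔preds=6  new=⊤  old=5  +wl: 0,5
  step 10. node 3  ⊔preds=⊤  new=4  stable
  step 11. node 4  ⊔preds=⊤  new=⊤  old=6  +wl: 2
  step 12. node 0  ⊔preds=⊤  new=⊤  stable
  step 13. node 5  ⊔preds=⊤  new=⊤  old=1  +wl: 3,4
  step 14. node 2  ⊔preds=⊤  new=⊤  stable
  step 15. node 3  ⊔preds=⊤  new=4  stable
  step 16. node 4  ⊔preds=⊤  new=⊤  stable

Least fixpoint reached:
  node 0: ⊤
  node 1: ⊤
  node 2: ⊤
  node 3: 4
  node 4: ⊤
  node 5: ⊤

⊤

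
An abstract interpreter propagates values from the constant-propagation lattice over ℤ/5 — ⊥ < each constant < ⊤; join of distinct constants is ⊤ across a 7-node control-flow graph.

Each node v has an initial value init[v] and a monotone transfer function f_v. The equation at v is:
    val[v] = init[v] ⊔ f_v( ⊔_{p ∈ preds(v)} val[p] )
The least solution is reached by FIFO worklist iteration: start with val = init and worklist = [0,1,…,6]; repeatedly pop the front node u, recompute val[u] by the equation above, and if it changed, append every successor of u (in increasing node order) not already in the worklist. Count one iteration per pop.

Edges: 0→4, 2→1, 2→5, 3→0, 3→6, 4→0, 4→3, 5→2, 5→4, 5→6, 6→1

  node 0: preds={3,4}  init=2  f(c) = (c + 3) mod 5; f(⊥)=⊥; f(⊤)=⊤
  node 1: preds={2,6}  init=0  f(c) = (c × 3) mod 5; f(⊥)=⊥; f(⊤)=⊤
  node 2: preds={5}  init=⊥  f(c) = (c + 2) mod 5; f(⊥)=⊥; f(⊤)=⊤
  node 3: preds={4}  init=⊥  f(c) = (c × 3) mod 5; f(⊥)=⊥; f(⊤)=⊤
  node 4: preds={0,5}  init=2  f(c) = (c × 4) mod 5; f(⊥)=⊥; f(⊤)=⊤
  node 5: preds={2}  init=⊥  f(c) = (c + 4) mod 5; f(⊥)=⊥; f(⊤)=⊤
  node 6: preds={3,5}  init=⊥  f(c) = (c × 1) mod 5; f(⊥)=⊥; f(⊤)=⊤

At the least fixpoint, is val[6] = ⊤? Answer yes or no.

Iteration log — 13 steps:
  step 1. node 0  ⊔preds=2  new=⊤  old=2  +wl: 
  step 2. node 1  ⊔preds=⊥  new=0  stable
  step 3. node 2  ⊔preds=⊥  new=⊥  stable
  step 4. node 3  ⊔preds=2  new=1  old=⊥  +wl: 0
  step 5. node 4  ⊔preds=⊤  new=⊤  old=2  +wl: 3
  step 6. node 5  ⊔preds=⊥  new=⊥  stable
  step 7. node 6  ⊔preds=1  new=1  old=⊥  +wl: 1
  step 8. node 0  ⊔preds=⊤  new=⊤  stable
  step 9. node 3  ⊔preds=⊤  new=⊤  old=1  +wl: 0,6
  step 10. node 1  ⊔preds=1  new=⊤  old=0  +wl: 
  step 11. node 0  ⊔preds=⊤  new=⊤  stable
  step 12. node 6  ⊔preds=⊤  new=⊤  old=1  +wl: 1
  step 13. node 1  ⊔preds=⊤  new=⊤  stable

Least fixpoint reached:
  node 0: ⊤
  node 1: ⊤
  node 2: ⊥
  node 3: ⊤
  node 4: ⊤
  node 5: ⊥
  node 6: ⊤

yes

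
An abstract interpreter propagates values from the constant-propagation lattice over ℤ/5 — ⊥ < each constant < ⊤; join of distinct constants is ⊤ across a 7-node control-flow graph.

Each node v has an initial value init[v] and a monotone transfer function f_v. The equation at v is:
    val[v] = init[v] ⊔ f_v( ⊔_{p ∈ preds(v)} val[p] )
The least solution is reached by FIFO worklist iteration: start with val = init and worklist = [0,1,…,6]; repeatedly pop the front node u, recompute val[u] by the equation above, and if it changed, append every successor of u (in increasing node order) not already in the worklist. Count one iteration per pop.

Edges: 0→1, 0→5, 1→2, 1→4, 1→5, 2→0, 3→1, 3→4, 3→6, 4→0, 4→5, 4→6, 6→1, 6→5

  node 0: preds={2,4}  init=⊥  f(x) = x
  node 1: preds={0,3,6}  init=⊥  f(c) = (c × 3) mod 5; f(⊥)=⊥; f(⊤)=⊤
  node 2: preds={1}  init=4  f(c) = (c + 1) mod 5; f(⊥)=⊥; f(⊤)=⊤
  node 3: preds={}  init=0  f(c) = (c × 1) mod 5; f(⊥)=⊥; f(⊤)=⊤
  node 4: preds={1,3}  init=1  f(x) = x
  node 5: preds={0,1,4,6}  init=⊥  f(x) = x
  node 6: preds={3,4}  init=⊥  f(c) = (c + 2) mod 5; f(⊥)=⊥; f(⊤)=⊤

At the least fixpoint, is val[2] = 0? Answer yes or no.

Trace (10 dequeues):
  [1] u=0 | in ⊤ | out ⊤ | prev ⊥ | push {}
  [2] u=1 | in ⊤ | out ⊤ | prev ⊥ | push {}
  [3] u=2 | in ⊤ | out ⊤ | prev 4 | push {0}
  [4] u=3 | in ⊥ | out 0 | ==
  [5] u=4 | in ⊤ | out ⊤ | prev 1 | push {}
  [6] u=5 | in ⊤ | out ⊤ | prev ⊥ | push {}
  [7] u=6 | in ⊤ | out ⊤ | prev ⊥ | push {1,5}
  [8] u=0 | in ⊤ | out ⊤ | ==
  [9] u=1 | in ⊤ | out ⊤ | ==
  [10] u=5 | in ⊤ | out ⊤ | ==

Converged values:
  [0] ⊤
  [1] ⊤
  [2] ⊤
  [3] 0
  [4] ⊤
  [5] ⊤
  [6] ⊤

no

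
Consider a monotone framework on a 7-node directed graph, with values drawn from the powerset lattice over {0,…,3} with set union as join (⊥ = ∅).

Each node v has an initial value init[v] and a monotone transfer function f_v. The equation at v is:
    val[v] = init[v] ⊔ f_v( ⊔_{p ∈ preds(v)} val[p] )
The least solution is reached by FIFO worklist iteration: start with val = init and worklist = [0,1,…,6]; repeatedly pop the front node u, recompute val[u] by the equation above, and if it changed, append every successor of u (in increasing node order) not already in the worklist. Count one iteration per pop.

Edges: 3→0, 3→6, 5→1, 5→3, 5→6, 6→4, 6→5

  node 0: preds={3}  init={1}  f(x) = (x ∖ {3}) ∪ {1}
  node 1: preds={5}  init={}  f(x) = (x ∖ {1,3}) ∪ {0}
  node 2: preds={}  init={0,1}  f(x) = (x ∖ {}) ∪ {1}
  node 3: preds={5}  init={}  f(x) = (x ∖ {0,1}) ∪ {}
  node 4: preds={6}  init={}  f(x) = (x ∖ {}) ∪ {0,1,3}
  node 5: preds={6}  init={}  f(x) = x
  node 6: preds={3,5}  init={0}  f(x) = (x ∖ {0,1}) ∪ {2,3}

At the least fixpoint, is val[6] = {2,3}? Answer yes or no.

Worklist (15 pops):
  #1 pop 0: in={} → {1} (no change)
  #2 pop 1: in={} → {0} (was {}); enqueue []
  #3 pop 2: in={} → {0,1} (no change)
  #4 pop 3: in={} → {} (no change)
  #5 pop 4: in={0} → {0,1,3} (was {}); enqueue []
  #6 pop 5: in={0} → {0} (was {}); enqueue [1,3]
  #7 pop 6: in={0} → {0,2,3} (was {0}); enqueue [4,5]
  #8 pop 1: in={0} → {0} (no change)
  #9 pop 3: in={0} → {} (no change)
  #10 pop 4: in={0,2,3} → {0,1,2,3} (was {0,1,3}); enqueue []
  #11 pop 5: in={0,2,3} → {0,2,3} (was {0}); enqueue [1,3,6]
  #12 pop 1: in={0,2,3} → {0,2} (was {0}); enqueue []
  #13 pop 3: in={0,2,3} → {2,3} (was {}); enqueue [0]
  #14 pop 6: in={0,2,3} → {0,2,3} (no change)
  #15 pop 0: in={2,3} → {1,2} (was {1}); enqueue []

Fixpoint:
  val[0] = {1,2}
  val[1] = {0,2}
  val[2] = {0,1}
  val[3] = {2,3}
  val[4] = {0,1,2,3}
  val[5] = {0,2,3}
  val[6] = {0,2,3}

no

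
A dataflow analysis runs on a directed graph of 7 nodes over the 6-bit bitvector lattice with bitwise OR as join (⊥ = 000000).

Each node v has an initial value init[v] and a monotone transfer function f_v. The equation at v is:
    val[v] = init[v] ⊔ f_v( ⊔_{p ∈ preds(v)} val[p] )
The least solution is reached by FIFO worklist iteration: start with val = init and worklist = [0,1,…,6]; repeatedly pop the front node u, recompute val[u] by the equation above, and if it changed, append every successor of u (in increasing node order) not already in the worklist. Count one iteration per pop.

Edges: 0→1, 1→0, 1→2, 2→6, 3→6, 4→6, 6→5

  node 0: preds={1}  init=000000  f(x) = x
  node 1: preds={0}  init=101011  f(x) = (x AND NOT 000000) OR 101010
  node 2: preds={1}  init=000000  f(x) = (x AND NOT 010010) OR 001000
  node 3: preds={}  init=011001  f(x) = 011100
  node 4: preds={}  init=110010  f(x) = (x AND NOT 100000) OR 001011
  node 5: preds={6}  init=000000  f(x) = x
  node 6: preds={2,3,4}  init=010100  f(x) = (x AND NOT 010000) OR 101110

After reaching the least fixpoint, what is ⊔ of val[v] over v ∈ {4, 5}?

Trace (8 dequeues):
  [1] u=0 | in 101011 | out 101011 | prev 000000 | push {}
  [2] u=1 | in 101011 | out 101011 | ==
  [3] u=2 | in 101011 | out 101001 | prev 000000 | push {}
  [4] u=3 | in 000000 | out 011101 | prev 011001 | push {}
  [5] u=4 | in 000000 | out 111011 | prev 110010 | push {}
  [6] u=5 | in 010100 | out 010100 | prev 000000 | push {}
  [7] u=6 | in 111111 | out 111111 | prev 010100 | push {5}
  [8] u=5 | in 111111 | out 111111 | prev 010100 | push {}

Converged values:
  [0] 101011
  [1] 101011
  [2] 101001
  [3] 011101
  [4] 111011
  [5] 111111
  [6] 111111

111111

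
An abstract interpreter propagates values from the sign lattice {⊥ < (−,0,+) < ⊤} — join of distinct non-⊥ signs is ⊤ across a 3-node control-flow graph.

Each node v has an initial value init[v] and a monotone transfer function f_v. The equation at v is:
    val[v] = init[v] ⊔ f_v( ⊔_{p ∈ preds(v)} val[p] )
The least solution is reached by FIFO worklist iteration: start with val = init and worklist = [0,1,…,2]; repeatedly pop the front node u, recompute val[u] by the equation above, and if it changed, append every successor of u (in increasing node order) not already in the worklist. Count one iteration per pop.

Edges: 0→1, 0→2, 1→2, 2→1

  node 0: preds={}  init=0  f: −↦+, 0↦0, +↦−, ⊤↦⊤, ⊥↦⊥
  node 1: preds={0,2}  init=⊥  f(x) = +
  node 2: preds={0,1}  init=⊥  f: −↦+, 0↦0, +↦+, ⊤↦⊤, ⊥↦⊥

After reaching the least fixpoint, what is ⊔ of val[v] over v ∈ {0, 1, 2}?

⊤

Worklist (4 pops):
  #1 pop 0: in=⊥ → 0 (no change)
  #2 pop 1: in=0 → + (was ⊥); enqueue []
  #3 pop 2: in=⊤ → ⊤ (was ⊥); enqueue [1]
  #4 pop 1: in=⊤ → + (no change)

Fixpoint:
  val[0] = 0
  val[1] = +
  val[2] = ⊤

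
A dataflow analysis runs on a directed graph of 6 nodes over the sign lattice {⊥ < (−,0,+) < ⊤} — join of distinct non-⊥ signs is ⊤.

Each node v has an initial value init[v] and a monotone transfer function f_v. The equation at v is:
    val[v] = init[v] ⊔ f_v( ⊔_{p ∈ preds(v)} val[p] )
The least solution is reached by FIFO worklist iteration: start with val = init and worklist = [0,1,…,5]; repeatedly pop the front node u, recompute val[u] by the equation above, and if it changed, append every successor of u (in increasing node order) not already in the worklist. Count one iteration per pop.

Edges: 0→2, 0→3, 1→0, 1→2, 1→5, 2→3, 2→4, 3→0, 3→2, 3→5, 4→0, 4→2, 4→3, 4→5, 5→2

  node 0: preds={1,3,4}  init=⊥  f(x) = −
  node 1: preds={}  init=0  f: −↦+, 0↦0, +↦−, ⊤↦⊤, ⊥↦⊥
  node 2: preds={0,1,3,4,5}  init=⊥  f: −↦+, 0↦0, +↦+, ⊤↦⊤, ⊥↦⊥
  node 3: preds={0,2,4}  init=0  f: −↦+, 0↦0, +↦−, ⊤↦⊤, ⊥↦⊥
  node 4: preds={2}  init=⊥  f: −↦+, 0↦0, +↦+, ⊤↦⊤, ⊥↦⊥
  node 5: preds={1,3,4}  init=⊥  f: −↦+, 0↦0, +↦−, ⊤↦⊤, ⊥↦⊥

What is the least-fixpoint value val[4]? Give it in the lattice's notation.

Trace (9 dequeues):
  [1] u=0 | in 0 | out − | prev ⊥ | push {}
  [2] u=1 | in ⊥ | out 0 | ==
  [3] u=2 | in ⊤ | out ⊤ | prev ⊥ | push {}
  [4] u=3 | in ⊤ | out ⊤ | prev 0 | push {0,2}
  [5] u=4 | in ⊤ | out ⊤ | prev ⊥ | push {3}
  [6] u=5 | in ⊤ | out ⊤ | prev ⊥ | push {}
  [7] u=0 | in ⊤ | out − | ==
  [8] u=2 | in ⊤ | out ⊤ | ==
  [9] u=3 | in ⊤ | out ⊤ | ==

Converged values:
  [0] −
  [1] 0
  [2] ⊤
  [3] ⊤
  [4] ⊤
  [5] ⊤

⊤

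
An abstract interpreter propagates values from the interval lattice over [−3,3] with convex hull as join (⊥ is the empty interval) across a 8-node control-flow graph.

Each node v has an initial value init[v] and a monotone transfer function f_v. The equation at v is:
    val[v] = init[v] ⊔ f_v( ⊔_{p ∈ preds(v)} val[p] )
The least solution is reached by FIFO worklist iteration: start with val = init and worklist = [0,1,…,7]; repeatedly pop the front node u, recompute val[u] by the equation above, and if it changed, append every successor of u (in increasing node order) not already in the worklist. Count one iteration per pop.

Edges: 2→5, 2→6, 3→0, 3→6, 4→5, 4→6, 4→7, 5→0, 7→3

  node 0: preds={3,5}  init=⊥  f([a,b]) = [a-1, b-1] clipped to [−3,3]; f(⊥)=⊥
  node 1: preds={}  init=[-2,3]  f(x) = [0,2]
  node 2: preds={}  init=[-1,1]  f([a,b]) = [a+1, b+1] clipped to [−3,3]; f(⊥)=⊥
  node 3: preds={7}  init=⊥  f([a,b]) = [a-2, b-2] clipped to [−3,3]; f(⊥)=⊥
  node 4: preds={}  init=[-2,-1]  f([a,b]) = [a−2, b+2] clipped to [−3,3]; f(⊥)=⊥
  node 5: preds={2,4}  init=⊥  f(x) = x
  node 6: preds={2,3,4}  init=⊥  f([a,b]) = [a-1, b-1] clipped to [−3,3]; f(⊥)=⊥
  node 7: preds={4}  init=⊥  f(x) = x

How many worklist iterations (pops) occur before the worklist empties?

Worklist (12 pops):
  #1 pop 0: in=⊥ → ⊥ (no change)
  #2 pop 1: in=⊥ → [-2,3] (no change)
  #3 pop 2: in=⊥ → [-1,1] (no change)
  #4 pop 3: in=⊥ → ⊥ (no change)
  #5 pop 4: in=⊥ → [-2,-1] (no change)
  #6 pop 5: in=[-2,1] → [-2,1] (was ⊥); enqueue [0]
  #7 pop 6: in=[-2,1] → [-3,0] (was ⊥); enqueue []
  #8 pop 7: in=[-2,-1] → [-2,-1] (was ⊥); enqueue [3]
  #9 pop 0: in=[-2,1] → [-3,0] (was ⊥); enqueue []
  #10 pop 3: in=[-2,-1] → [-3,-3] (was ⊥); enqueue [0,6]
  #11 pop 0: in=[-3,1] → [-3,0] (no change)
  #12 pop 6: in=[-3,1] → [-3,0] (no change)

Fixpoint:
  val[0] = [-3,0]
  val[1] = [-2,3]
  val[2] = [-1,1]
  val[3] = [-3,-3]
  val[4] = [-2,-1]
  val[5] = [-2,1]
  val[6] = [-3,0]
  val[7] = [-2,-1]

12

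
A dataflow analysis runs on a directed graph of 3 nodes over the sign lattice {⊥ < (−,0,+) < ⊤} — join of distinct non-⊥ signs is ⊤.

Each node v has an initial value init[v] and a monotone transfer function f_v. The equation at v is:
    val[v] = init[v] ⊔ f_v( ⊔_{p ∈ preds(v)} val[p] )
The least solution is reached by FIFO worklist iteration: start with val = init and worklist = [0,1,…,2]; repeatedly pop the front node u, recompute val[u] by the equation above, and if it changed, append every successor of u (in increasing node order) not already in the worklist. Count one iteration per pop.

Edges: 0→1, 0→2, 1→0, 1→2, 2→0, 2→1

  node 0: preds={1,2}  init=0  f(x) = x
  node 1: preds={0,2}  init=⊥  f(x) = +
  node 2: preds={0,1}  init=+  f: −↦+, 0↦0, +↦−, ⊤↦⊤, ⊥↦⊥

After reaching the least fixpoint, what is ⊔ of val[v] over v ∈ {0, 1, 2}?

⊤

Worklist (5 pops):
  #1 pop 0: in=+ → ⊤ (was 0); enqueue []
  #2 pop 1: in=⊤ → + (was ⊥); enqueue [0]
  #3 pop 2: in=⊤ → ⊤ (was +); enqueue [1]
  #4 pop 0: in=⊤ → ⊤ (no change)
  #5 pop 1: in=⊤ → + (no change)

Fixpoint:
  val[0] = ⊤
  val[1] = +
  val[2] = ⊤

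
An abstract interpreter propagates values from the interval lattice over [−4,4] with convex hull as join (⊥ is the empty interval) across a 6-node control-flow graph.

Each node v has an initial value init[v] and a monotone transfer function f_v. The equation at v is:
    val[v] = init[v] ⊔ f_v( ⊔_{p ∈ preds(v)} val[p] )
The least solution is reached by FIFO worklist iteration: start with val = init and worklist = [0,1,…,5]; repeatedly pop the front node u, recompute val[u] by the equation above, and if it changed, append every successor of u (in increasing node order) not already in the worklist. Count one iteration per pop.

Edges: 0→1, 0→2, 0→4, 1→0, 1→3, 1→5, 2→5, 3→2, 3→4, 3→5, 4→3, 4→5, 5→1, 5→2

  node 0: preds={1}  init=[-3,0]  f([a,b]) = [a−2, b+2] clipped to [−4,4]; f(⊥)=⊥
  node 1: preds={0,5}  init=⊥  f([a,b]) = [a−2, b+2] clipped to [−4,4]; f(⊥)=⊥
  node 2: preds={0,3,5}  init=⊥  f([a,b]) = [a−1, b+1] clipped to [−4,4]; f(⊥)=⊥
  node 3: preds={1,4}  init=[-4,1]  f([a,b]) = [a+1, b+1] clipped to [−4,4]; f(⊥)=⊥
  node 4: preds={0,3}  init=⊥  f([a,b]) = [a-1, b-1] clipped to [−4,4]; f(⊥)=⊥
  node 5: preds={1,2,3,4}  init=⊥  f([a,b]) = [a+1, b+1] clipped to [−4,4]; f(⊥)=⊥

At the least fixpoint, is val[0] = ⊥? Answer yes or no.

Iteration log — 17 steps:
  step 1. node 0  ⊔preds=⊥  new=[-3,0]  stable
  step 2. node 1  ⊔preds=[-3,0]  new=[-4,2]  old=⊥  +wl: 0
  step 3. node 2  ⊔preds=[-4,1]  new=[-4,2]  old=⊥  +wl: 
  step 4. node 3  ⊔preds=[-4,2]  new=[-4,3]  old=[-4,1]  +wl: 2
  step 5. node 4  ⊔preds=[-4,3]  new=[-4,2]  old=⊥  +wl: 3
  step 6. node 5  ⊔preds=[-4,3]  new=[-3,4]  old=⊥  +wl: 1
  step 7. node 0  ⊔preds=[-4,2]  new=[-4,4]  old=[-3,0]  +wl: 4
  step 8. node 2  ⊔preds=[-4,4]  new=[-4,4]  old=[-4,2]  +wl: 5
  step 9. node 3  ⊔preds=[-4,2]  new=[-4,3]  stable
  step 10. node 1  ⊔preds=[-4,4]  new=[-4,4]  old=[-4,2]  +wl: 0,3
  step 11. node 4  ⊔preds=[-4,4]  new=[-4,3]  old=[-4,2]  +wl: 
  step 12. node 5  ⊔preds=[-4,4]  new=[-3,4]  stable
  step 13. node 0  ⊔preds=[-4,4]  new=[-4,4]  stable
  step 14. node 3  ⊔preds=[-4,4]  new=[-4,4]  old=[-4,3]  +wl: 2,4,5
  step 15. node 2  ⊔preds=[-4,4]  new=[-4,4]  stable
  step 16. node 4  ⊔preds=[-4,4]  new=[-4,3]  stable
  step 17. node 5  ⊔preds=[-4,4]  new=[-3,4]  stable

Least fixpoint reached:
  node 0: [-4,4]
  node 1: [-4,4]
  node 2: [-4,4]
  node 3: [-4,4]
  node 4: [-4,3]
  node 5: [-3,4]

no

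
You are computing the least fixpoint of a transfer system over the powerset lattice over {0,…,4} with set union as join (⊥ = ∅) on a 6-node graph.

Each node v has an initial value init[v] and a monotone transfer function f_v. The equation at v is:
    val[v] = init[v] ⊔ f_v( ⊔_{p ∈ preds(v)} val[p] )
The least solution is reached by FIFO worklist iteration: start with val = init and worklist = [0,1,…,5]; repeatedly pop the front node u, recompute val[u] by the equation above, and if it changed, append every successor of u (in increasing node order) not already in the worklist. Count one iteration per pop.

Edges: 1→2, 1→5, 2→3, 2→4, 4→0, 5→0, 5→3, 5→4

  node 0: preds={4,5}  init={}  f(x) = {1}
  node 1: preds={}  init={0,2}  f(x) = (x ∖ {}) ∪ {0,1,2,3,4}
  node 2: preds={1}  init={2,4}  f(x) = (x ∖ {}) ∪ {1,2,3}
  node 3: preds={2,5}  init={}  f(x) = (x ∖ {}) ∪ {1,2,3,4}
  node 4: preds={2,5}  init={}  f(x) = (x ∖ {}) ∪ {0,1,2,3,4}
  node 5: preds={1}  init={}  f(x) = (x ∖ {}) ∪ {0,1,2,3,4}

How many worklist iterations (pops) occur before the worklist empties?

Iteration log — 9 steps:
  step 1. node 0  ⊔preds={}  new={1}  old={}  +wl: 
  step 2. node 1  ⊔preds={}  new={0,1,2,3,4}  old={0,2}  +wl: 
  step 3. node 2  ⊔preds={0,1,2,3,4}  new={0,1,2,3,4}  old={2,4}  +wl: 
  step 4. node 3  ⊔preds={0,1,2,3,4}  new={0,1,2,3,4}  old={}  +wl: 
  step 5. node 4  ⊔preds={0,1,2,3,4}  new={0,1,2,3,4}  old={}  +wl: 0
  step 6. node 5  ⊔preds={0,1,2,3,4}  new={0,1,2,3,4}  old={}  +wl: 3,4
  step 7. node 0  ⊔preds={0,1,2,3,4}  new={1}  stable
  step 8. node 3  ⊔preds={0,1,2,3,4}  new={0,1,2,3,4}  stable
  step 9. node 4  ⊔preds={0,1,2,3,4}  new={0,1,2,3,4}  stable

Least fixpoint reached:
  node 0: {1}
  node 1: {0,1,2,3,4}
  node 2: {0,1,2,3,4}
  node 3: {0,1,2,3,4}
  node 4: {0,1,2,3,4}
  node 5: {0,1,2,3,4}

9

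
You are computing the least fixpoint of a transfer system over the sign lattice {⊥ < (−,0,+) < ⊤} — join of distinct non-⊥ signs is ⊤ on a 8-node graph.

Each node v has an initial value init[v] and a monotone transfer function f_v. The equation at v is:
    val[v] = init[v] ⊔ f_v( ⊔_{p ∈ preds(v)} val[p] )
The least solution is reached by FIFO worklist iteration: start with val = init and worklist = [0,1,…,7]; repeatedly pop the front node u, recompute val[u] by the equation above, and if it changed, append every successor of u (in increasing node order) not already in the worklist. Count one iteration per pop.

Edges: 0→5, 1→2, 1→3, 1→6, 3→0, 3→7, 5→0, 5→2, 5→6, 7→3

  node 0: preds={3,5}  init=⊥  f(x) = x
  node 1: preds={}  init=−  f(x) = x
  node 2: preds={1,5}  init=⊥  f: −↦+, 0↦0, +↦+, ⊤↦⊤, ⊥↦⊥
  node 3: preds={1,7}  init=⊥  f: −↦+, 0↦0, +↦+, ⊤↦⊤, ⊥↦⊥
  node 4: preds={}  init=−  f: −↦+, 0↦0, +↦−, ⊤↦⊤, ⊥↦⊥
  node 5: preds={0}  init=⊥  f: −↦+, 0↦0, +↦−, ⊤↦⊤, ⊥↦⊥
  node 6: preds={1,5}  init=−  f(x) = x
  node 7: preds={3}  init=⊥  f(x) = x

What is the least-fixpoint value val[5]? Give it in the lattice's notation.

Trace (20 dequeues):
  [1] u=0 | in ⊥ | out ⊥ | ==
  [2] u=1 | in ⊥ | out − | ==
  [3] u=2 | in − | out + | prev ⊥ | push {}
  [4] u=3 | in − | out + | prev ⊥ | push {0}
  [5] u=4 | in ⊥ | out − | ==
  [6] u=5 | in ⊥ | out ⊥ | ==
  [7] u=6 | in − | out − | ==
  [8] u=7 | in + | out + | prev ⊥ | push {3}
  [9] u=0 | in + | out + | prev ⊥ | push {5}
  [10] u=3 | in ⊤ | out ⊤ | prev + | push {0,7}
  [11] u=5 | in + | out − | prev ⊥ | push {2,6}
  [12] u=0 | in ⊤ | out ⊤ | prev + | push {5}
  [13] u=7 | in ⊤ | out ⊤ | prev + | push {3}
  [14] u=2 | in − | out + | ==
  [15] u=6 | in − | out − | ==
  [16] u=5 | in ⊤ | out ⊤ | prev − | push {0,2,6}
  [17] u=3 | in ⊤ | out ⊤ | ==
  [18] u=0 | in ⊤ | out ⊤ | ==
  [19] u=2 | in ⊤ | out ⊤ | prev + | push {}
  [20] u=6 | in ⊤ | out ⊤ | prev − | push {}

Converged values:
  [0] ⊤
  [1] −
  [2] ⊤
  [3] ⊤
  [4] −
  [5] ⊤
  [6] ⊤
  [7] ⊤

⊤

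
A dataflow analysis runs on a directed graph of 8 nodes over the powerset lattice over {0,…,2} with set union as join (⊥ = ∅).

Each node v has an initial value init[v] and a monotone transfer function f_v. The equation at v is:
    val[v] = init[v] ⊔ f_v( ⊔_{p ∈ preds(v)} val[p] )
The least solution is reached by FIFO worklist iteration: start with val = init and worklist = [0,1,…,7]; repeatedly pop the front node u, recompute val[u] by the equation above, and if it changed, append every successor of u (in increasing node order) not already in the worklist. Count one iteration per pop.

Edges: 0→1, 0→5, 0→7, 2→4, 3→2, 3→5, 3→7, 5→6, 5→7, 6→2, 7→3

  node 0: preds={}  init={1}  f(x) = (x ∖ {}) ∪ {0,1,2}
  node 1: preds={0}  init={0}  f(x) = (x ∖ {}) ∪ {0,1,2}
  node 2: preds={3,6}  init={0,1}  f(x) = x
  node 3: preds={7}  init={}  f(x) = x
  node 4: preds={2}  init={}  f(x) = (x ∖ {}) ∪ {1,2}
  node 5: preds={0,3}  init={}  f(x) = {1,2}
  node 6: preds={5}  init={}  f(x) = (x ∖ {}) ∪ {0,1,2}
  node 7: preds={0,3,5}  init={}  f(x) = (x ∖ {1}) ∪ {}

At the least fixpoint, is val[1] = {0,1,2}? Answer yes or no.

yes

Trace (14 dequeues):
  [1] u=0 | in {} | out {0,1,2} | prev {1} | push {}
  [2] u=1 | in {0,1,2} | out {0,1,2} | prev {0} | push {}
  [3] u=2 | in {} | out {0,1} | ==
  [4] u=3 | in {} | out {} | ==
  [5] u=4 | in {0,1} | out {0,1,2} | prev {} | push {}
  [6] u=5 | in {0,1,2} | out {1,2} | prev {} | push {}
  [7] u=6 | in {1,2} | out {0,1,2} | prev {} | push {2}
  [8] u=7 | in {0,1,2} | out {0,2} | prev {} | push {3}
  [9] u=2 | in {0,1,2} | out {0,1,2} | prev {0,1} | push {4}
  [10] u=3 | in {0,2} | out {0,2} | prev {} | push {2,5,7}
  [11] u=4 | in {0,1,2} | out {0,1,2} | ==
  [12] u=2 | in {0,1,2} | out {0,1,2} | ==
  [13] u=5 | in {0,1,2} | out {1,2} | ==
  [14] u=7 | in {0,1,2} | out {0,2} | ==

Converged values:
  [0] {0,1,2}
  [1] {0,1,2}
  [2] {0,1,2}
  [3] {0,2}
  [4] {0,1,2}
  [5] {1,2}
  [6] {0,1,2}
  [7] {0,2}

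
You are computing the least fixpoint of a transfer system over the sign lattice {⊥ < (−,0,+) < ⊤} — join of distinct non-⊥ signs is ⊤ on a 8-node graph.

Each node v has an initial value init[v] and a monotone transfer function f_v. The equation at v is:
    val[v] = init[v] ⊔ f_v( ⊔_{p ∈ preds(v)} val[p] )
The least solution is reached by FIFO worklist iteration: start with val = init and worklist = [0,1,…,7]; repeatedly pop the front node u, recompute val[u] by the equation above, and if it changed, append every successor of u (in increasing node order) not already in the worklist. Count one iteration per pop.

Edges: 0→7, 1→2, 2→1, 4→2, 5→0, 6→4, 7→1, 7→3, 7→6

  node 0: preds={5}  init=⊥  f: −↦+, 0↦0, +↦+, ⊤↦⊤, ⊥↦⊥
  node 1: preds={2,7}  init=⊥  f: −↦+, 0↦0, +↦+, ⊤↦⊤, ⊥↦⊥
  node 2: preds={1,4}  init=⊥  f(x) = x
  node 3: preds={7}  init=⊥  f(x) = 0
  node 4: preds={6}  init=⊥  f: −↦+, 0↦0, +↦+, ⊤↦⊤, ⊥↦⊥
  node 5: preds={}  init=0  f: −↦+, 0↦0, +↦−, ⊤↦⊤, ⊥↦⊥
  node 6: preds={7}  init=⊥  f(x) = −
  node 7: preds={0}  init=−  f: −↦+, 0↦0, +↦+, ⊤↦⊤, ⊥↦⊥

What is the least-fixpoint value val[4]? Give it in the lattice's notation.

Trace (14 dequeues):
  [1] u=0 | in 0 | out 0 | prev ⊥ | push {}
  [2] u=1 | in − | out + | prev ⊥ | push {}
  [3] u=2 | in + | out + | prev ⊥ | push {1}
  [4] u=3 | in − | out 0 | prev ⊥ | push {}
  [5] u=4 | in ⊥ | out ⊥ | ==
  [6] u=5 | in ⊥ | out 0 | ==
  [7] u=6 | in − | out − | prev ⊥ | push {4}
  [8] u=7 | in 0 | out ⊤ | prev − | push {3,6}
  [9] u=1 | in ⊤ | out ⊤ | prev + | push {2}
  [10] u=4 | in − | out + | prev ⊥ | push {}
  [11] u=3 | in ⊤ | out 0 | ==
  [12] u=6 | in ⊤ | out − | ==
  [13] u=2 | in ⊤ | out ⊤ | prev + | push {1}
  [14] u=1 | in ⊤ | out ⊤ | ==

Converged values:
  [0] 0
  [1] ⊤
  [2] ⊤
  [3] 0
  [4] +
  [5] 0
  [6] −
  [7] ⊤

+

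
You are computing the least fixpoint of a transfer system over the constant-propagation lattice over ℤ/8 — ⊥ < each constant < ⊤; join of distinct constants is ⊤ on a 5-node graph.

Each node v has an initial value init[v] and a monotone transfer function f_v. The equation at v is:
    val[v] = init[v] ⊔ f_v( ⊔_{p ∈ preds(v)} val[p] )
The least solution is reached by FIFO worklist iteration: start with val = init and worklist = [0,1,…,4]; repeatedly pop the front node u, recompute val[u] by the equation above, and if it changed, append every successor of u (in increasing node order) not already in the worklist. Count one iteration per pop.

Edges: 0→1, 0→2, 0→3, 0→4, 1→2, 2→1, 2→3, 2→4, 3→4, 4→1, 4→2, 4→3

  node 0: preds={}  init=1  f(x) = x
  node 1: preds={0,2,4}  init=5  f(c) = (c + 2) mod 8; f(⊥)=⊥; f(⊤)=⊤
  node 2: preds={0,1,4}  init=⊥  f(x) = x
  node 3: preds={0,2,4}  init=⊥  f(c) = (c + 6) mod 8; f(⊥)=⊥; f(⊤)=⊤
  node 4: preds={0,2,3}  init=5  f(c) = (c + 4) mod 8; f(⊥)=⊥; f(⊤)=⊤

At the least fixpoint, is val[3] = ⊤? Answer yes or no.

yes

Trace (8 dequeues):
  [1] u=0 | in ⊥ | out 1 | ==
  [2] u=1 | in ⊤ | out ⊤ | prev 5 | push {}
  [3] u=2 | in ⊤ | out ⊤ | prev ⊥ | push {1}
  [4] u=3 | in ⊤ | out ⊤ | prev ⊥ | push {}
  [5] u=4 | in ⊤ | out ⊤ | prev 5 | push {2,3}
  [6] u=1 | in ⊤ | out ⊤ | ==
  [7] u=2 | in ⊤ | out ⊤ | ==
  [8] u=3 | in ⊤ | out ⊤ | ==

Converged values:
  [0] 1
  [1] ⊤
  [2] ⊤
  [3] ⊤
  [4] ⊤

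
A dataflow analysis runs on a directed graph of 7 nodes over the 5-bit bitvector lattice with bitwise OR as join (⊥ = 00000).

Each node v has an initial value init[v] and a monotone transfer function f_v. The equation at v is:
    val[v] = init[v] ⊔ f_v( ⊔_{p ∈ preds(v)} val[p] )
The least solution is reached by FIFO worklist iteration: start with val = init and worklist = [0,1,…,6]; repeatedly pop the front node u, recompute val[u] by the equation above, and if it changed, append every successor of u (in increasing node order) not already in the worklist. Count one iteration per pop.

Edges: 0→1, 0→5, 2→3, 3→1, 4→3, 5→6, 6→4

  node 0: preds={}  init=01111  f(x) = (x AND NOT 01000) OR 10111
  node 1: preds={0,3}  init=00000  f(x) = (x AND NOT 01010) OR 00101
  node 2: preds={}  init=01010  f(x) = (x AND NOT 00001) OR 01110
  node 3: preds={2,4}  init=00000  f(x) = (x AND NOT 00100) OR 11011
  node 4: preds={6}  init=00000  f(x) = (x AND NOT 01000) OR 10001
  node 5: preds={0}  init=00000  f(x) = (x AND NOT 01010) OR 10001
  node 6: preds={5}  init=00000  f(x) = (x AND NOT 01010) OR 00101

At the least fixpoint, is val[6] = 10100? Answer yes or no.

no

Trace (11 dequeues):
  [1] u=0 | in 00000 | out 11111 | prev 01111 | push {}
  [2] u=1 | in 11111 | out 10101 | prev 00000 | push {}
  [3] u=2 | in 00000 | out 01110 | prev 01010 | push {}
  [4] u=3 | in 01110 | out 11011 | prev 00000 | push {1}
  [5] u=4 | in 00000 | out 10001 | prev 00000 | push {3}
  [6] u=5 | in 11111 | out 10101 | prev 00000 | push {}
  [7] u=6 | in 10101 | out 10101 | prev 00000 | push {4}
  [8] u=1 | in 11111 | out 10101 | ==
  [9] u=3 | in 11111 | out 11011 | ==
  [10] u=4 | in 10101 | out 10101 | prev 10001 | push {3}
  [11] u=3 | in 11111 | out 11011 | ==

Converged values:
  [0] 11111
  [1] 10101
  [2] 01110
  [3] 11011
  [4] 10101
  [5] 10101
  [6] 10101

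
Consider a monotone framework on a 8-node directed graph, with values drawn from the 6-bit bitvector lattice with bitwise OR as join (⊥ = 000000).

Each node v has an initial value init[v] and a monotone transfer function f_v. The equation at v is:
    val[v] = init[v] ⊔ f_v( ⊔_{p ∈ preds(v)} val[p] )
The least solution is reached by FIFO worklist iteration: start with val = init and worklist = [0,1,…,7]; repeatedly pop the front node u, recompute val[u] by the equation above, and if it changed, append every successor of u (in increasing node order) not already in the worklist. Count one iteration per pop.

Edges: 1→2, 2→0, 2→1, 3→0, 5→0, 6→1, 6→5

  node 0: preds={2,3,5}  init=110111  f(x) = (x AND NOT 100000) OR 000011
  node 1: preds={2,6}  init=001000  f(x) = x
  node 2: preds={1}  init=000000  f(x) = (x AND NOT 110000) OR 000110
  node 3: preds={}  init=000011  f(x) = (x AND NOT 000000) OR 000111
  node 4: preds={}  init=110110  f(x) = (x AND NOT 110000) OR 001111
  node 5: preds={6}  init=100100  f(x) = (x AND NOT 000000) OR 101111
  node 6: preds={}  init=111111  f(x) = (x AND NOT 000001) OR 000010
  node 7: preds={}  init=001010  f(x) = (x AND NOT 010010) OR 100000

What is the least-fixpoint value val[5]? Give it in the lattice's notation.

111111

Trace (10 dequeues):
  [1] u=0 | in 100111 | out 110111 | ==
  [2] u=1 | in 111111 | out 111111 | prev 001000 | push {}
  [3] u=2 | in 111111 | out 001111 | prev 000000 | push {0,1}
  [4] u=3 | in 000000 | out 000111 | prev 000011 | push {}
  [5] u=4 | in 000000 | out 111111 | prev 110110 | push {}
  [6] u=5 | in 111111 | out 111111 | prev 100100 | push {}
  [7] u=6 | in 000000 | out 111111 | ==
  [8] u=7 | in 000000 | out 101010 | prev 001010 | push {}
  [9] u=0 | in 111111 | out 111111 | prev 110111 | push {}
  [10] u=1 | in 111111 | out 111111 | ==

Converged values:
  [0] 111111
  [1] 111111
  [2] 001111
  [3] 000111
  [4] 111111
  [5] 111111
  [6] 111111
  [7] 101010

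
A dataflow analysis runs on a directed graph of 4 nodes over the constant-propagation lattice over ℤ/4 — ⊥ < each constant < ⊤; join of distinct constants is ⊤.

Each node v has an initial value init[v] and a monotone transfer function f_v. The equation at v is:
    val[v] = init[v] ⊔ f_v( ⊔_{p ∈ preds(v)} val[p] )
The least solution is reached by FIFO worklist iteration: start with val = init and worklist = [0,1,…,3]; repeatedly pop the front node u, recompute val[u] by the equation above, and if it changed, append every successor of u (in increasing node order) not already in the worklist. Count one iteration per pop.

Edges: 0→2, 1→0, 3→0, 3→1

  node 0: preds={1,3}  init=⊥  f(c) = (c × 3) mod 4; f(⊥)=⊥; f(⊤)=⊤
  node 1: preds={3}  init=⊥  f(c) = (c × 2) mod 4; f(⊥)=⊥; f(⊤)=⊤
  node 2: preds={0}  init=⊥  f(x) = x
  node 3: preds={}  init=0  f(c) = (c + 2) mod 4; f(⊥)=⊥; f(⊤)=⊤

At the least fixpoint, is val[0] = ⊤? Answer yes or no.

Worklist (5 pops):
  #1 pop 0: in=0 → 0 (was ⊥); enqueue []
  #2 pop 1: in=0 → 0 (was ⊥); enqueue [0]
  #3 pop 2: in=0 → 0 (was ⊥); enqueue []
  #4 pop 3: in=⊥ → 0 (no change)
  #5 pop 0: in=0 → 0 (no change)

Fixpoint:
  val[0] = 0
  val[1] = 0
  val[2] = 0
  val[3] = 0

no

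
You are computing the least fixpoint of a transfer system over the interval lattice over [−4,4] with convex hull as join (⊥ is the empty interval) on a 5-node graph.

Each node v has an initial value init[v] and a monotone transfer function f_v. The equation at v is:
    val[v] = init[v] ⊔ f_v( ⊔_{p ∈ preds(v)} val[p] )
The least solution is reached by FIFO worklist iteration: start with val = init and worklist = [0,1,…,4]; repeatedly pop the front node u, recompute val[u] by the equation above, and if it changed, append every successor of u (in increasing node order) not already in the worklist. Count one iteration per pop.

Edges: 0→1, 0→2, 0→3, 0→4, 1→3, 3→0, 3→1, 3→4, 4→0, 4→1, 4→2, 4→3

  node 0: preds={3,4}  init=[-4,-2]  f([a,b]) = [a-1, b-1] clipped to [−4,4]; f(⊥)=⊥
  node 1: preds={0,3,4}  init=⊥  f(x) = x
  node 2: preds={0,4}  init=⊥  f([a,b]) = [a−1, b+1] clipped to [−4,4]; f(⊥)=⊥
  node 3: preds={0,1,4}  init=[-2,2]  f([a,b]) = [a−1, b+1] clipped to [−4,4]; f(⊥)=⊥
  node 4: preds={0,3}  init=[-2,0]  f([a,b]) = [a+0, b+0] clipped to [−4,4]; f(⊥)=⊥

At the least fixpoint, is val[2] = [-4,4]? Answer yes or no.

Iteration log — 15 steps:
  step 1. node 0  ⊔preds=[-2,2]  new=[-4,1]  old=[-4,-2]  +wl: 
  step 2. node 1  ⊔preds=[-4,2]  new=[-4,2]  old=⊥  +wl: 
  step 3. node 2  ⊔preds=[-4,1]  new=[-4,2]  old=⊥  +wl: 
  step 4. node 3  ⊔preds=[-4,2]  new=[-4,3]  old=[-2,2]  +wl: 0,1
  step 5. node 4  ⊔preds=[-4,3]  new=[-4,3]  old=[-2,0]  +wl: 2,3
  step 6. node 0  ⊔preds=[-4,3]  new=[-4,2]  old=[-4,1]  +wl: 4
  step 7. node 1  ⊔preds=[-4,3]  new=[-4,3]  old=[-4,2]  +wl: 
  step 8. node 2  ⊔preds=[-4,3]  new=[-4,4]  old=[-4,2]  +wl: 
  step 9. node 3  ⊔preds=[-4,3]  new=[-4,4]  old=[-4,3]  +wl: 0,1
  step 10. node 4  ⊔preds=[-4,4]  new=[-4,4]  old=[-4,3]  +wl: 2,3
  step 11. node 0  ⊔preds=[-4,4]  new=[-4,3]  old=[-4,2]  +wl: 4
  step 12. node 1  ⊔preds=[-4,4]  new=[-4,4]  old=[-4,3]  +wl: 
  step 13. node 2  ⊔preds=[-4,4]  new=[-4,4]  stable
  step 14. node 3  ⊔preds=[-4,4]  new=[-4,4]  stable
  step 15. node 4  ⊔preds=[-4,4]  new=[-4,4]  stable

Least fixpoint reached:
  node 0: [-4,3]
  node 1: [-4,4]
  node 2: [-4,4]
  node 3: [-4,4]
  node 4: [-4,4]

yes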